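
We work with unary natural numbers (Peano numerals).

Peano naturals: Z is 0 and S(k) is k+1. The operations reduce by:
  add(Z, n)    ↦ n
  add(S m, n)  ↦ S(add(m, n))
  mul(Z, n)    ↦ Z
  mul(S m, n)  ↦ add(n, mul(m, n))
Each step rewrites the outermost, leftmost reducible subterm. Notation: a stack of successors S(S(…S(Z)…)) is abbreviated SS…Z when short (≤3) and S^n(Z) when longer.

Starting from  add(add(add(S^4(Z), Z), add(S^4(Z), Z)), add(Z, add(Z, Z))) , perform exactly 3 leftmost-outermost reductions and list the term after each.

Answer: after 3 steps: S(add(add(add(SSSZ, Z), add(S^4(Z), Z)), add(Z, add(Z, Z))))

Working:
  start: add(add(add(S^4(Z), Z), add(S^4(Z), Z)), add(Z, add(Z, Z)))
  [1] add(add(S(add(SSSZ, Z)), add(S^4(Z), Z)), add(Z, add(Z, Z)))
  [2] add(S(add(add(SSSZ, Z), add(S^4(Z), Z))), add(Z, add(Z, Z)))
  [3] S(add(add(add(SSSZ, Z), add(S^4(Z), Z)), add(Z, add(Z, Z))))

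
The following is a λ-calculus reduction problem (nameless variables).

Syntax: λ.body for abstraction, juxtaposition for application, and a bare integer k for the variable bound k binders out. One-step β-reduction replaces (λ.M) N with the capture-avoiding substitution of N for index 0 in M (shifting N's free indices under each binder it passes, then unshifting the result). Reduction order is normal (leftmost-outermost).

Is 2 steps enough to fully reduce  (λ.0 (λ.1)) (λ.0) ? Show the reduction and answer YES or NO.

Answer: YES — reaches normal form λ.λ.0 in 2 ≤ 2 steps

Working:
  start: (λ.0 (λ.1)) (λ.0)
  →1  (λ.0) (λ.λ.0)
  →2  λ.λ.0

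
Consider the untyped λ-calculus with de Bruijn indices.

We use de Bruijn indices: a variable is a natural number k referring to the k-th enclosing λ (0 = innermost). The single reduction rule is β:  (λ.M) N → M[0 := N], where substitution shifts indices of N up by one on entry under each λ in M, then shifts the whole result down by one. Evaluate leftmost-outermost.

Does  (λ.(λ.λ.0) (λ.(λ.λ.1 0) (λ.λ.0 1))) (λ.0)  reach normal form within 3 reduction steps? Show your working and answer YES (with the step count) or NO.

  start: (λ.(λ.λ.0) (λ.(λ.λ.1 0) (λ.λ.0 1))) (λ.0)
  [1] (λ.λ.0) (λ.(λ.λ.1 0) (λ.λ.0 1))
  [2] λ.0

Answer: YES — reaches normal form λ.0 in 2 ≤ 3 steps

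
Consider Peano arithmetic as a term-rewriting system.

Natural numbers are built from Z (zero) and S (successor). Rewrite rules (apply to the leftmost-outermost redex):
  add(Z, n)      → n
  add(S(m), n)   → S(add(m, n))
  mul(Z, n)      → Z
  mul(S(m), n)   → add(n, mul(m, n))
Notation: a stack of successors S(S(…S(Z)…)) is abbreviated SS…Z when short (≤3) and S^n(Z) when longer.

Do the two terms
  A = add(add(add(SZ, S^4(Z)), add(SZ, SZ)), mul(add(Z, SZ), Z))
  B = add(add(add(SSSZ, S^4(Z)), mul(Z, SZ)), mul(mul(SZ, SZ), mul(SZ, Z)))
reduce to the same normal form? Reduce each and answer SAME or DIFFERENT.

Term A:
  start: add(add(add(SZ, S^4(Z)), add(SZ, SZ)), mul(add(Z, SZ), Z))
  step 1: add(add(S(add(Z, S^4(Z))), add(SZ, SZ)), mul(add(Z, SZ), Z))
  step 2: add(S(add(add(Z, S^4(Z)), add(SZ, SZ))), mul(add(Z, SZ), Z))
  step 3: S(add(add(add(Z, S^4(Z)), add(SZ, SZ)), mul(add(Z, SZ), Z)))
  step 4: S(add(add(S^4(Z), add(SZ, SZ)), mul(add(Z, SZ), Z)))
  step 5: S(add(S(add(SSSZ, add(SZ, SZ))), mul(add(Z, SZ), Z)))
  step 6: S(S(add(add(SSSZ, add(SZ, SZ)), mul(add(Z, SZ), Z))))
  step 7: S(S(add(S(add(SSZ, add(SZ, SZ))), mul(add(Z, SZ), Z))))
  step 8: S(S(S(add(add(SSZ, add(SZ, SZ)), mul(add(Z, SZ), Z)))))
  step 9: S(S(S(add(S(add(SZ, add(SZ, SZ))), mul(add(Z, SZ), Z)))))
  step 10: S(S(S(S(add(add(SZ, add(SZ, SZ)), mul(add(Z, SZ), Z))))))
  step 11: S(S(S(S(add(S(add(Z, add(SZ, SZ))), mul(add(Z, SZ), Z))))))
  step 12: S(S(S(S(S(add(add(Z, add(SZ, SZ)), mul(add(Z, SZ), Z)))))))
  step 13: S(S(S(S(S(add(add(SZ, SZ), mul(add(Z, SZ), Z)))))))
  step 14: S(S(S(S(S(add(S(add(Z, SZ)), mul(add(Z, SZ), Z)))))))
  step 15: S(S(S(S(S(S(add(add(Z, SZ), mul(add(Z, SZ), Z))))))))
  step 16: S(S(S(S(S(S(add(SZ, mul(add(Z, SZ), Z))))))))
  step 17: S(S(S(S(S(S(S(add(Z, mul(add(Z, SZ), Z)))))))))
  step 18: S(S(S(S(S(S(S(mul(add(Z, SZ), Z))))))))
  step 19: S(S(S(S(S(S(S(mul(SZ, Z))))))))
  step 20: S(S(S(S(S(S(S(add(Z, mul(Z, Z)))))))))
  step 21: S(S(S(S(S(S(S(mul(Z, Z))))))))
  step 22: S^7(Z)

Term B:
  start: add(add(add(SSSZ, S^4(Z)), mul(Z, SZ)), mul(mul(SZ, SZ), mul(SZ, Z)))
  step 1: add(add(S(add(SSZ, S^4(Z))), mul(Z, SZ)), mul(mul(SZ, SZ), mul(SZ, Z)))
  step 2: add(S(add(add(SSZ, S^4(Z)), mul(Z, SZ))), mul(mul(SZ, SZ), mul(SZ, Z)))
  step 3: S(add(add(add(SSZ, S^4(Z)), mul(Z, SZ)), mul(mul(SZ, SZ), mul(SZ, Z))))
  step 4: S(add(add(S(add(SZ, S^4(Z))), mul(Z, SZ)), mul(mul(SZ, SZ), mul(SZ, Z))))
  step 5: S(add(S(add(add(SZ, S^4(Z)), mul(Z, SZ))), mul(mul(SZ, SZ), mul(SZ, Z))))
  step 6: S(S(add(add(add(SZ, S^4(Z)), mul(Z, SZ)), mul(mul(SZ, SZ), mul(SZ, Z)))))
  step 7: S(S(add(add(S(add(Z, S^4(Z))), mul(Z, SZ)), mul(mul(SZ, SZ), mul(SZ, Z)))))
  step 8: S(S(add(S(add(add(Z, S^4(Z)), mul(Z, SZ))), mul(mul(SZ, SZ), mul(SZ, Z)))))
  step 9: S(S(S(add(add(add(Z, S^4(Z)), mul(Z, SZ)), mul(mul(SZ, SZ), mul(SZ, Z))))))
  step 10: S(S(S(add(add(S^4(Z), mul(Z, SZ)), mul(mul(SZ, SZ), mul(SZ, Z))))))
  step 11: S(S(S(add(S(add(SSSZ, mul(Z, SZ))), mul(mul(SZ, SZ), mul(SZ, Z))))))
  step 12: S(S(S(S(add(add(SSSZ, mul(Z, SZ)), mul(mul(SZ, SZ), mul(SZ, Z)))))))
  step 13: S(S(S(S(add(S(add(SSZ, mul(Z, SZ))), mul(mul(SZ, SZ), mul(SZ, Z)))))))
  step 14: S(S(S(S(S(add(add(SSZ, mul(Z, SZ)), mul(mul(SZ, SZ), mul(SZ, Z))))))))
  step 15: S(S(S(S(S(add(S(add(SZ, mul(Z, SZ))), mul(mul(SZ, SZ), mul(SZ, Z))))))))
  step 16: S(S(S(S(S(S(add(add(SZ, mul(Z, SZ)), mul(mul(SZ, SZ), mul(SZ, Z)))))))))
  step 17: S(S(S(S(S(S(add(S(add(Z, mul(Z, SZ))), mul(mul(SZ, SZ), mul(SZ, Z)))))))))
  step 18: S(S(S(S(S(S(S(add(add(Z, mul(Z, SZ)), mul(mul(SZ, SZ), mul(SZ, Z))))))))))
  step 19: S(S(S(S(S(S(S(add(mul(Z, SZ), mul(mul(SZ, SZ), mul(SZ, Z))))))))))
  step 20: S(S(S(S(S(S(S(add(Z, mul(mul(SZ, SZ), mul(SZ, Z))))))))))
  step 21: S(S(S(S(S(S(S(mul(mul(SZ, SZ), mul(SZ, Z)))))))))
  step 22: S(S(S(S(S(S(S(mul(add(SZ, mul(Z, SZ)), mul(SZ, Z)))))))))
  step 23: S(S(S(S(S(S(S(mul(S(add(Z, mul(Z, SZ))), mul(SZ, Z)))))))))
  step 24: S(S(S(S(S(S(S(add(mul(SZ, Z), mul(add(Z, mul(Z, SZ)), mul(SZ, Z))))))))))
  step 25: S(S(S(S(S(S(S(add(add(Z, mul(Z, Z)), mul(add(Z, mul(Z, SZ)), mul(SZ, Z))))))))))
  step 26: S(S(S(S(S(S(S(add(mul(Z, Z), mul(add(Z, mul(Z, SZ)), mul(SZ, Z))))))))))
  step 27: S(S(S(S(S(S(S(add(Z, mul(add(Z, mul(Z, SZ)), mul(SZ, Z))))))))))
  step 28: S(S(S(S(S(S(S(mul(add(Z, mul(Z, SZ)), mul(SZ, Z)))))))))
  step 29: S(S(S(S(S(S(S(mul(mul(Z, SZ), mul(SZ, Z)))))))))
  step 30: S(S(S(S(S(S(S(mul(Z, mul(SZ, Z)))))))))
  step 31: S^7(Z)

Answer: SAME — A ⇓ S^7(Z), B ⇓ S^7(Z)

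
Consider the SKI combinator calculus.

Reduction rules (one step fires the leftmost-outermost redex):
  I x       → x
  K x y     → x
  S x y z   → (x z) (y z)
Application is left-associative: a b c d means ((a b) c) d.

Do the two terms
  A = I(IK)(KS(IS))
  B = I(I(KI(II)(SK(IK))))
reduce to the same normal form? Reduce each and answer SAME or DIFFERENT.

Answer: DIFFERENT — A ⇓ KS, B ⇓ SKK

Derivation:
Term A:
  start: I(IK)(KS(IS))
  →1  IK(KS(IS))
  →2  K(KS(IS))
  →3  KS

Term B:
  start: I(I(KI(II)(SK(IK))))
  →1  I(KI(II)(SK(IK)))
  →2  KI(II)(SK(IK))
  →3  I(SK(IK))
  →4  SK(IK)
  →5  SKK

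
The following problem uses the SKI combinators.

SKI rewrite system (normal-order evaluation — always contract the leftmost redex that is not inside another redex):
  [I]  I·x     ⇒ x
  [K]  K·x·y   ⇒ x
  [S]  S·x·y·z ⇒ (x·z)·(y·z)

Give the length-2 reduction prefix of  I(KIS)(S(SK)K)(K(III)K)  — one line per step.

Answer: after 2 steps: I(S(SK)K)(K(III)K)

Working:
  start: I(KIS)(S(SK)K)(K(III)K)
  step 1: KIS(S(SK)K)(K(III)K)
  step 2: I(S(SK)K)(K(III)K)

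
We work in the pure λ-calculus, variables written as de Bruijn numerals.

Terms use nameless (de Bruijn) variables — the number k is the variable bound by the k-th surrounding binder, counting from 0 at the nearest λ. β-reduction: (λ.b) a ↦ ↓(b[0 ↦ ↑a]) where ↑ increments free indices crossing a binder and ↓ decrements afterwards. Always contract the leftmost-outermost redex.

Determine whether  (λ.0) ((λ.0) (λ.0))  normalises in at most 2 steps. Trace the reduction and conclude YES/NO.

  start: (λ.0) ((λ.0) (λ.0))
  step 1: (λ.0) (λ.0)
  step 2: λ.0

Answer: YES — reaches normal form λ.0 in 2 ≤ 2 steps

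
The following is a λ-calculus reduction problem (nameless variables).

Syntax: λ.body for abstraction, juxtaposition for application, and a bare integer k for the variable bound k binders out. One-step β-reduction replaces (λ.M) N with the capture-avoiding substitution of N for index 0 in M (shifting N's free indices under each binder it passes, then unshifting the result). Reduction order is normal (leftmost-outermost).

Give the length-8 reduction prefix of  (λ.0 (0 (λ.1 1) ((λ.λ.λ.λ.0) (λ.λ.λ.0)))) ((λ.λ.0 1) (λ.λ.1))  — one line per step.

Answer: after 8 steps: (λ.λ.0 1) (λ.λ.1) (λ.λ.1) ((λ.λ.λ.λ.0) (λ.λ.λ.0)) (λ.λ.1)

Derivation:
  start: (λ.0 (0 (λ.1 1) ((λ.λ.λ.λ.0) (λ.λ.λ.0)))) ((λ.λ.0 1) (λ.λ.1))
  →1  (λ.λ.0 1) (λ.λ.1) ((λ.λ.0 1) (λ.λ.1) (λ.(λ.λ.0 1) (λ.λ.1) ((λ.λ.0 1) (λ.λ.1))) ((λ.λ.λ.λ.0) (λ.λ.λ.0)))
  →2  (λ.0 (λ.λ.1)) ((λ.λ.0 1) (λ.λ.1) (λ.(λ.λ.0 1) (λ.λ.1) ((λ.λ.0 1) (λ.λ.1))) ((λ.λ.λ.λ.0) (λ.λ.λ.0)))
  →3  (λ.λ.0 1) (λ.λ.1) (λ.(λ.λ.0 1) (λ.λ.1) ((λ.λ.0 1) (λ.λ.1))) ((λ.λ.λ.λ.0) (λ.λ.λ.0)) (λ.λ.1)
  →4  (λ.0 (λ.λ.1)) (λ.(λ.λ.0 1) (λ.λ.1) ((λ.λ.0 1) (λ.λ.1))) ((λ.λ.λ.λ.0) (λ.λ.λ.0)) (λ.λ.1)
  →5  (λ.(λ.λ.0 1) (λ.λ.1) ((λ.λ.0 1) (λ.λ.1))) (λ.λ.1) ((λ.λ.λ.λ.0) (λ.λ.λ.0)) (λ.λ.1)
  →6  (λ.λ.0 1) (λ.λ.1) ((λ.λ.0 1) (λ.λ.1)) ((λ.λ.λ.λ.0) (λ.λ.λ.0)) (λ.λ.1)
  →7  (λ.0 (λ.λ.1)) ((λ.λ.0 1) (λ.λ.1)) ((λ.λ.λ.λ.0) (λ.λ.λ.0)) (λ.λ.1)
  →8  (λ.λ.0 1) (λ.λ.1) (λ.λ.1) ((λ.λ.λ.λ.0) (λ.λ.λ.0)) (λ.λ.1)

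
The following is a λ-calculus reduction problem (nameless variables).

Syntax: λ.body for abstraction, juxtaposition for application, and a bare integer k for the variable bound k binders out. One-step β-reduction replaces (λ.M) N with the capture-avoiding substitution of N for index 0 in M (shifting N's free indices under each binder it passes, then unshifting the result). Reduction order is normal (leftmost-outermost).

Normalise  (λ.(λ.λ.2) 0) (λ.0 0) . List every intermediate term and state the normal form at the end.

  start: (λ.(λ.λ.2) 0) (λ.0 0)
  →1  (λ.λ.λ.0 0) (λ.0 0)
  →2  λ.λ.0 0

Answer: normal form = λ.λ.0 0  (in 2 steps)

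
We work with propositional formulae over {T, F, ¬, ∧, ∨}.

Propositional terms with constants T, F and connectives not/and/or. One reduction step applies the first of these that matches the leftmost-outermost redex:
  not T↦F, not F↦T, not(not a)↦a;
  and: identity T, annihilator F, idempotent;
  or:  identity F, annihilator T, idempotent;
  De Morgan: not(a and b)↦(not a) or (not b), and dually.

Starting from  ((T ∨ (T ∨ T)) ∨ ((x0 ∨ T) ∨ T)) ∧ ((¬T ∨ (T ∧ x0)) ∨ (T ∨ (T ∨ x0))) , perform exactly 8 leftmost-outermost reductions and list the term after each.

  start: ((T ∨ (T ∨ T)) ∨ ((x0 ∨ T) ∨ T)) ∧ ((¬T ∨ (T ∧ x0)) ∨ (T ∨ (T ∨ x0)))
  [1] (T ∨ ((x0 ∨ T) ∨ T)) ∧ ((¬T ∨ (T ∧ x0)) ∨ (T ∨ (T ∨ x0)))
  [2] T ∧ ((¬T ∨ (T ∧ x0)) ∨ (T ∨ (T ∨ x0)))
  [3] (¬T ∨ (T ∧ x0)) ∨ (T ∨ (T ∨ x0))
  [4] (F ∨ (T ∧ x0)) ∨ (T ∨ (T ∨ x0))
  [5] (T ∧ x0) ∨ (T ∨ (T ∨ x0))
  [6] x0 ∨ (T ∨ (T ∨ x0))
  [7] x0 ∨ T
  [8] T

Answer: after 8 steps: T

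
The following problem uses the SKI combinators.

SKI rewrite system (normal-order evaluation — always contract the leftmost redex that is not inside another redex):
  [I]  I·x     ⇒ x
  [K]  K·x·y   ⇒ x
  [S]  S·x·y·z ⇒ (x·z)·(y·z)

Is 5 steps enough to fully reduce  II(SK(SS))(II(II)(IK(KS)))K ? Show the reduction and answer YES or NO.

Answer: NO — after 5 steps the term is I(II)(IK(KS))K, not yet normal

Reduction:
  start: II(SK(SS))(II(II)(IK(KS)))K
  step 1: I(SK(SS))(II(II)(IK(KS)))K
  step 2: SK(SS)(II(II)(IK(KS)))K
  step 3: K(II(II)(IK(KS)))(SS(II(II)(IK(KS))))K
  step 4: II(II)(IK(KS))K
  step 5: I(II)(IK(KS))K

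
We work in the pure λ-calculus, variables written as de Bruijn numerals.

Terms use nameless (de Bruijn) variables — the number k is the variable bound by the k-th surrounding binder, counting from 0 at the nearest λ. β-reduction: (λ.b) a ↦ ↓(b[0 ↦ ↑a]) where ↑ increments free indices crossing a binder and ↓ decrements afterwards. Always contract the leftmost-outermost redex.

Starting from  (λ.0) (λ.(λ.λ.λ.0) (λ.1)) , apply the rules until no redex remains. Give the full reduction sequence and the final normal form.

Answer: normal form = λ.λ.λ.0  (in 2 steps)

Reduction:
  start: (λ.0) (λ.(λ.λ.λ.0) (λ.1))
  [1] λ.(λ.λ.λ.0) (λ.1)
  [2] λ.λ.λ.0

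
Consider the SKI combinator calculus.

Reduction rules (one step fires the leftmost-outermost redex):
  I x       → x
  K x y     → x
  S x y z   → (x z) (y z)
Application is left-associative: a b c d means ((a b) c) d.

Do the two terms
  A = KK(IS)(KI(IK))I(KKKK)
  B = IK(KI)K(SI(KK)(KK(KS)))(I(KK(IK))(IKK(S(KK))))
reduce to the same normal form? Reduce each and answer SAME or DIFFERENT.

Term A:
  start: KK(IS)(KI(IK))I(KKKK)
  [1] K(KI(IK))I(KKKK)
  [2] KI(IK)(KKKK)
  [3] I(KKKK)
  [4] KKKK
  [5] KK

Term B:
  start: IK(KI)K(SI(KK)(KK(KS)))(I(KK(IK))(IKK(S(KK))))
  [1] K(KI)K(SI(KK)(KK(KS)))(I(KK(IK))(IKK(S(KK))))
  [2] KI(SI(KK)(KK(KS)))(I(KK(IK))(IKK(S(KK))))
  [3] I(I(KK(IK))(IKK(S(KK))))
  [4] I(KK(IK))(IKK(S(KK)))
  [5] KK(IK)(IKK(S(KK)))
  [6] K(IKK(S(KK)))
  [7] K(KK(S(KK)))
  [8] KK

Answer: SAME — A ⇓ KK, B ⇓ KK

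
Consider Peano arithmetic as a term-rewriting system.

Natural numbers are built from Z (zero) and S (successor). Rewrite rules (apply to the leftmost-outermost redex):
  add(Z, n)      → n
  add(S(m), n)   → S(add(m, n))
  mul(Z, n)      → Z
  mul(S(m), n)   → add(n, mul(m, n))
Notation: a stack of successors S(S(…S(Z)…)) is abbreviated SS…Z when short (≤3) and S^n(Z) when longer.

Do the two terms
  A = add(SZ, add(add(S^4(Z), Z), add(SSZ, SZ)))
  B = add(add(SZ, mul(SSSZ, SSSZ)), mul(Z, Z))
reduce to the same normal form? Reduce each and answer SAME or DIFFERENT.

Answer: DIFFERENT — A ⇓ S^8(Z), B ⇓ S^10(Z)

Working:
Term A:
  start: add(SZ, add(add(S^4(Z), Z), add(SSZ, SZ)))
  [1] S(add(Z, add(add(S^4(Z), Z), add(SSZ, SZ))))
  [2] S(add(add(S^4(Z), Z), add(SSZ, SZ)))
  [3] S(add(S(add(SSSZ, Z)), add(SSZ, SZ)))
  [4] S(S(add(add(SSSZ, Z), add(SSZ, SZ))))
  [5] S(S(add(S(add(SSZ, Z)), add(SSZ, SZ))))
  [6] S(S(S(add(add(SSZ, Z), add(SSZ, SZ)))))
  [7] S(S(S(add(S(add(SZ, Z)), add(SSZ, SZ)))))
  [8] S(S(S(S(add(add(SZ, Z), add(SSZ, SZ))))))
  [9] S(S(S(S(add(S(add(Z, Z)), add(SSZ, SZ))))))
  [10] S(S(S(S(S(add(add(Z, Z), add(SSZ, SZ)))))))
  [11] S(S(S(S(S(add(Z, add(SSZ, SZ)))))))
  [12] S(S(S(S(S(add(SSZ, SZ))))))
  [13] S(S(S(S(S(S(add(SZ, SZ)))))))
  [14] S(S(S(S(S(S(S(add(Z, SZ))))))))
  [15] S^8(Z)

Term B:
  start: add(add(SZ, mul(SSSZ, SSSZ)), mul(Z, Z))
  [1] add(S(add(Z, mul(SSSZ, SSSZ))), mul(Z, Z))
  [2] S(add(add(Z, mul(SSSZ, SSSZ)), mul(Z, Z)))
  [3] S(add(mul(SSSZ, SSSZ), mul(Z, Z)))
  [4] S(add(add(SSSZ, mul(SSZ, SSSZ)), mul(Z, Z)))
  [5] S(add(S(add(SSZ, mul(SSZ, SSSZ))), mul(Z, Z)))
  [6] S(S(add(add(SSZ, mul(SSZ, SSSZ)), mul(Z, Z))))
  [7] S(S(add(S(add(SZ, mul(SSZ, SSSZ))), mul(Z, Z))))
  [8] S(S(S(add(add(SZ, mul(SSZ, SSSZ)), mul(Z, Z)))))
  [9] S(S(S(add(S(add(Z, mul(SSZ, SSSZ))), mul(Z, Z)))))
  [10] S(S(S(S(add(add(Z, mul(SSZ, SSSZ)), mul(Z, Z))))))
  [11] S(S(S(S(add(mul(SSZ, SSSZ), mul(Z, Z))))))
  [12] S(S(S(S(add(add(SSSZ, mul(SZ, SSSZ)), mul(Z, Z))))))
  [13] S(S(S(S(add(S(add(SSZ, mul(SZ, SSSZ))), mul(Z, Z))))))
  [14] S(S(S(S(S(add(add(SSZ, mul(SZ, SSSZ)), mul(Z, Z)))))))
  [15] S(S(S(S(S(add(S(add(SZ, mul(SZ, SSSZ))), mul(Z, Z)))))))
  [16] S(S(S(S(S(S(add(add(SZ, mul(SZ, SSSZ)), mul(Z, Z))))))))
  [17] S(S(S(S(S(S(add(S(add(Z, mul(SZ, SSSZ))), mul(Z, Z))))))))
  [18] S(S(S(S(S(S(S(add(add(Z, mul(SZ, SSSZ)), mul(Z, Z)))))))))
  [19] S(S(S(S(S(S(S(add(mul(SZ, SSSZ), mul(Z, Z)))))))))
  [20] S(S(S(S(S(S(S(add(add(SSSZ, mul(Z, SSSZ)), mul(Z, Z)))))))))
  [21] S(S(S(S(S(S(S(add(S(add(SSZ, mul(Z, SSSZ))), mul(Z, Z)))))))))
  [22] S(S(S(S(S(S(S(S(add(add(SSZ, mul(Z, SSSZ)), mul(Z, Z))))))))))
  [23] S(S(S(S(S(S(S(S(add(S(add(SZ, mul(Z, SSSZ))), mul(Z, Z))))))))))
  [24] S(S(S(S(S(S(S(S(S(add(add(SZ, mul(Z, SSSZ)), mul(Z, Z)))))))))))
  [25] S(S(S(S(S(S(S(S(S(add(S(add(Z, mul(Z, SSSZ))), mul(Z, Z)))))))))))
  [26] S(S(S(S(S(S(S(S(S(S(add(add(Z, mul(Z, SSSZ)), mul(Z, Z))))))))))))
  [27] S(S(S(S(S(S(S(S(S(S(add(mul(Z, SSSZ), mul(Z, Z))))))))))))
  [28] S(S(S(S(S(S(S(S(S(S(add(Z, mul(Z, Z))))))))))))
  [29] S(S(S(S(S(S(S(S(S(S(mul(Z, Z)))))))))))
  [30] S^10(Z)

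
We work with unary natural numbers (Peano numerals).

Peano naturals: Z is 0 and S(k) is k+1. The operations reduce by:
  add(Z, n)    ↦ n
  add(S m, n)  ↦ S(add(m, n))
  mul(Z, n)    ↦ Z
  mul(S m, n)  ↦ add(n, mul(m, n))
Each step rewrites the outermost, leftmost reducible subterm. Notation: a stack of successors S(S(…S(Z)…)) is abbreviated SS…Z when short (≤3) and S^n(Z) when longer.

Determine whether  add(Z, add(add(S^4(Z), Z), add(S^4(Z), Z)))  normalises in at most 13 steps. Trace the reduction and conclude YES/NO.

Answer: NO — after 13 steps the term is S(S(S(S(S(S(add(SSZ, Z))))))), not yet normal

Derivation:
  start: add(Z, add(add(S^4(Z), Z), add(S^4(Z), Z)))
  [1] add(add(S^4(Z), Z), add(S^4(Z), Z))
  [2] add(S(add(SSSZ, Z)), add(S^4(Z), Z))
  [3] S(add(add(SSSZ, Z), add(S^4(Z), Z)))
  [4] S(add(S(add(SSZ, Z)), add(S^4(Z), Z)))
  [5] S(S(add(add(SSZ, Z), add(S^4(Z), Z))))
  [6] S(S(add(S(add(SZ, Z)), add(S^4(Z), Z))))
  [7] S(S(S(add(add(SZ, Z), add(S^4(Z), Z)))))
  [8] S(S(S(add(S(add(Z, Z)), add(S^4(Z), Z)))))
  [9] S(S(S(S(add(add(Z, Z), add(S^4(Z), Z))))))
  [10] S(S(S(S(add(Z, add(S^4(Z), Z))))))
  [11] S(S(S(S(add(S^4(Z), Z)))))
  [12] S(S(S(S(S(add(SSSZ, Z))))))
  [13] S(S(S(S(S(S(add(SSZ, Z)))))))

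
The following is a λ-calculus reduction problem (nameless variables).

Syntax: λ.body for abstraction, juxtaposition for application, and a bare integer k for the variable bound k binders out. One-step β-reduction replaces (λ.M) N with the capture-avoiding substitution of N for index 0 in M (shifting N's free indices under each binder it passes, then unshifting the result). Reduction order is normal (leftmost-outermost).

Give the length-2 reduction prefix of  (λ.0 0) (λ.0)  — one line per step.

  start: (λ.0 0) (λ.0)
  →1  (λ.0) (λ.0)
  →2  λ.0

Answer: after 2 steps: λ.0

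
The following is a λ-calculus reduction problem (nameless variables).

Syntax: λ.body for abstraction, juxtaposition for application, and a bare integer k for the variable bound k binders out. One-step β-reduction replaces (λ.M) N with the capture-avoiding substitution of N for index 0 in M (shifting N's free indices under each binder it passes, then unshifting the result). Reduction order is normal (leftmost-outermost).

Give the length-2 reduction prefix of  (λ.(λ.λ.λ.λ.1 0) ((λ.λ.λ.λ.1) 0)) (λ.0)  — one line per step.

  start: (λ.(λ.λ.λ.λ.1 0) ((λ.λ.λ.λ.1) 0)) (λ.0)
  →1  (λ.λ.λ.λ.1 0) ((λ.λ.λ.λ.1) (λ.0))
  →2  λ.λ.λ.1 0

Answer: after 2 steps: λ.λ.λ.1 0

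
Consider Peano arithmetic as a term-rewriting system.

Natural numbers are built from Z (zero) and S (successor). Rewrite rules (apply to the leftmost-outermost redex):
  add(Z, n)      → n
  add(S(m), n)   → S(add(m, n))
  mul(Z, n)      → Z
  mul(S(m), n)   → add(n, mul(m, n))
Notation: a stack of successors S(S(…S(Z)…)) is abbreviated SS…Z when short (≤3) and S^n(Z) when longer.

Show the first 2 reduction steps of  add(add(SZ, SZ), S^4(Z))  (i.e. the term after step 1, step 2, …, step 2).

  start: add(add(SZ, SZ), S^4(Z))
  step 1: add(S(add(Z, SZ)), S^4(Z))
  step 2: S(add(add(Z, SZ), S^4(Z)))

Answer: after 2 steps: S(add(add(Z, SZ), S^4(Z)))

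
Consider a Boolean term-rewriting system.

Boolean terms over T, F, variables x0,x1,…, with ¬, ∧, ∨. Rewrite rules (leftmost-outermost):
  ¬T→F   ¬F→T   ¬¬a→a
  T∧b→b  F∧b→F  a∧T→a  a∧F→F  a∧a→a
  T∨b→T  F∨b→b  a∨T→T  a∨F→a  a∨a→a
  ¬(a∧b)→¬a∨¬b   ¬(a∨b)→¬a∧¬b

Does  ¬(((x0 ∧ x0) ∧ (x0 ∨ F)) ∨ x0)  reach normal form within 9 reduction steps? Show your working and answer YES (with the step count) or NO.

Answer: YES — reaches normal form ¬x0 in 9 ≤ 9 steps

Working:
  start: ¬(((x0 ∧ x0) ∧ (x0 ∨ F)) ∨ x0)
  [1] ¬((x0 ∧ x0) ∧ (x0 ∨ F)) ∧ ¬x0
  [2] (¬(x0 ∧ x0) ∨ ¬(x0 ∨ F)) ∧ ¬x0
  [3] ((¬x0 ∨ ¬x0) ∨ ¬(x0 ∨ F)) ∧ ¬x0
  [4] (¬x0 ∨ ¬(x0 ∨ F)) ∧ ¬x0
  [5] (¬x0 ∨ (¬x0 ∧ ¬F)) ∧ ¬x0
  [6] (¬x0 ∨ (¬x0 ∧ T)) ∧ ¬x0
  [7] (¬x0 ∨ ¬x0) ∧ ¬x0
  [8] ¬x0 ∧ ¬x0
  [9] ¬x0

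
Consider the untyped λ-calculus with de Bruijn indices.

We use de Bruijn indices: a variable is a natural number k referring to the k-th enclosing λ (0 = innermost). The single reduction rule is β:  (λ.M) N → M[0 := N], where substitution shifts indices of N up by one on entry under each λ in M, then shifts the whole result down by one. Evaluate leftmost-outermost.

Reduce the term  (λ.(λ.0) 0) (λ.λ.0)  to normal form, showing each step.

Answer: normal form = λ.λ.0  (in 2 steps)

Reduction:
  start: (λ.(λ.0) 0) (λ.λ.0)
  step 1: (λ.0) (λ.λ.0)
  step 2: λ.λ.0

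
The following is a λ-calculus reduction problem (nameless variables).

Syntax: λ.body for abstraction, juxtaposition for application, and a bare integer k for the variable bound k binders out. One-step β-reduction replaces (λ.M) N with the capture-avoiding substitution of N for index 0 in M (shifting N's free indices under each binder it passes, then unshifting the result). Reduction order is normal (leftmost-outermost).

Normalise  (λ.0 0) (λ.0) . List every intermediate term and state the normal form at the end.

Answer: normal form = λ.0  (in 2 steps)

Reduction:
  start: (λ.0 0) (λ.0)
  →1  (λ.0) (λ.0)
  →2  λ.0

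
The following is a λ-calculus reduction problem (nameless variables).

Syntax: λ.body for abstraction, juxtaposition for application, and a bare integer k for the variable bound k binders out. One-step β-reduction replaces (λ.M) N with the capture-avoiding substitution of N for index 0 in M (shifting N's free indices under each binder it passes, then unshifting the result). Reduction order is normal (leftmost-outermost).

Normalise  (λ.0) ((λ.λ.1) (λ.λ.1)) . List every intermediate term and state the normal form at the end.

Answer: normal form = λ.λ.λ.1  (in 2 steps)

Reduction:
  start: (λ.0) ((λ.λ.1) (λ.λ.1))
  [1] (λ.λ.1) (λ.λ.1)
  [2] λ.λ.λ.1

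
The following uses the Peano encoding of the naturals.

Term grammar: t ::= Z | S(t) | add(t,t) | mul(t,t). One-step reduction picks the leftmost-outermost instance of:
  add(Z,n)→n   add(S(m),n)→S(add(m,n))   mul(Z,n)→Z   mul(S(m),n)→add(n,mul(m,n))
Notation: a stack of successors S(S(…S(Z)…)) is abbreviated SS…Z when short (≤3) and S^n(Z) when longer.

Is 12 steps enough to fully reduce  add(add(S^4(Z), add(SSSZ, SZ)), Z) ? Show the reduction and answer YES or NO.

Answer: NO — after 12 steps the term is S(S(S(S(S(add(S(add(SZ, SZ)), Z)))))), not yet normal

Working:
  start: add(add(S^4(Z), add(SSSZ, SZ)), Z)
  [1] add(S(add(SSSZ, add(SSSZ, SZ))), Z)
  [2] S(add(add(SSSZ, add(SSSZ, SZ)), Z))
  [3] S(add(S(add(SSZ, add(SSSZ, SZ))), Z))
  [4] S(S(add(add(SSZ, add(SSSZ, SZ)), Z)))
  [5] S(S(add(S(add(SZ, add(SSSZ, SZ))), Z)))
  [6] S(S(S(add(add(SZ, add(SSSZ, SZ)), Z))))
  [7] S(S(S(add(S(add(Z, add(SSSZ, SZ))), Z))))
  [8] S(S(S(S(add(add(Z, add(SSSZ, SZ)), Z)))))
  [9] S(S(S(S(add(add(SSSZ, SZ), Z)))))
  [10] S(S(S(S(add(S(add(SSZ, SZ)), Z)))))
  [11] S(S(S(S(S(add(add(SSZ, SZ), Z))))))
  [12] S(S(S(S(S(add(S(add(SZ, SZ)), Z))))))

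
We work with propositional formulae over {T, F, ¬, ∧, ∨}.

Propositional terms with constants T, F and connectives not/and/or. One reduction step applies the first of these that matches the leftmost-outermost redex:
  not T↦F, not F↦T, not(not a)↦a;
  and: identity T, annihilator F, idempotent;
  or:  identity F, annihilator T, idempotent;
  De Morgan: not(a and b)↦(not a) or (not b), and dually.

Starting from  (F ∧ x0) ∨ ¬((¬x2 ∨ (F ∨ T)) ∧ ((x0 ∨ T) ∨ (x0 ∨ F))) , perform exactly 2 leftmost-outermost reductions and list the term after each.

Answer: after 2 steps: ¬((¬x2 ∨ (F ∨ T)) ∧ ((x0 ∨ T) ∨ (x0 ∨ F)))

Derivation:
  start: (F ∧ x0) ∨ ¬((¬x2 ∨ (F ∨ T)) ∧ ((x0 ∨ T) ∨ (x0 ∨ F)))
  →1  F ∨ ¬((¬x2 ∨ (F ∨ T)) ∧ ((x0 ∨ T) ∨ (x0 ∨ F)))
  →2  ¬((¬x2 ∨ (F ∨ T)) ∧ ((x0 ∨ T) ∨ (x0 ∨ F)))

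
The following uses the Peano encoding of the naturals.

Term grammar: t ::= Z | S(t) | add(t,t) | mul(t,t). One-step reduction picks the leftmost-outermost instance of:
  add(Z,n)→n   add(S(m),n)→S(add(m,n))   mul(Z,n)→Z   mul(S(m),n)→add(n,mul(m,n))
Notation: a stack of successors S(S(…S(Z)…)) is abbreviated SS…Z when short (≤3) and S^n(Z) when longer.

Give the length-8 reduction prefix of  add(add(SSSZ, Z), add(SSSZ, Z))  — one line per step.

  start: add(add(SSSZ, Z), add(SSSZ, Z))
  step 1: add(S(add(SSZ, Z)), add(SSSZ, Z))
  step 2: S(add(add(SSZ, Z), add(SSSZ, Z)))
  step 3: S(add(S(add(SZ, Z)), add(SSSZ, Z)))
  step 4: S(S(add(add(SZ, Z), add(SSSZ, Z))))
  step 5: S(S(add(S(add(Z, Z)), add(SSSZ, Z))))
  step 6: S(S(S(add(add(Z, Z), add(SSSZ, Z)))))
  step 7: S(S(S(add(Z, add(SSSZ, Z)))))
  step 8: S(S(S(add(SSSZ, Z))))

Answer: after 8 steps: S(S(S(add(SSSZ, Z))))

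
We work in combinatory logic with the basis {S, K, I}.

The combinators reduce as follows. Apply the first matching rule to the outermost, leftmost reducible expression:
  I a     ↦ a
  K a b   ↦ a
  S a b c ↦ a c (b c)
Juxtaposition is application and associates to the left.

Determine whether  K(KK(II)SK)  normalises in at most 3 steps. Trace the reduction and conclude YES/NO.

  start: K(KK(II)SK)
  [1] K(KSK)
  [2] KS

Answer: YES — reaches normal form KS in 2 ≤ 3 steps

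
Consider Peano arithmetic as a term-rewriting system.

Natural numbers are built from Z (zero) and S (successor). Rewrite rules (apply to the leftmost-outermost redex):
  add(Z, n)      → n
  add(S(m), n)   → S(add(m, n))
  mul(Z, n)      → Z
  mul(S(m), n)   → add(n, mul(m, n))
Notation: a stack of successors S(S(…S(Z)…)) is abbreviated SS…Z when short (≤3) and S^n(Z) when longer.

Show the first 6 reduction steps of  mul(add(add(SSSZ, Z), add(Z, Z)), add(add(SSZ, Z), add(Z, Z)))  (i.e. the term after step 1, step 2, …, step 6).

Answer: after 6 steps: S(add(add(add(SZ, Z), add(Z, Z)), mul(add(add(SSZ, Z), add(Z, Z)), add(add(SSZ, Z), add(Z, Z)))))

Working:
  start: mul(add(add(SSSZ, Z), add(Z, Z)), add(add(SSZ, Z), add(Z, Z)))
  [1] mul(add(S(add(SSZ, Z)), add(Z, Z)), add(add(SSZ, Z), add(Z, Z)))
  [2] mul(S(add(add(SSZ, Z), add(Z, Z))), add(add(SSZ, Z), add(Z, Z)))
  [3] add(add(add(SSZ, Z), add(Z, Z)), mul(add(add(SSZ, Z), add(Z, Z)), add(add(SSZ, Z), add(Z, Z))))
  [4] add(add(S(add(SZ, Z)), add(Z, Z)), mul(add(add(SSZ, Z), add(Z, Z)), add(add(SSZ, Z), add(Z, Z))))
  [5] add(S(add(add(SZ, Z), add(Z, Z))), mul(add(add(SSZ, Z), add(Z, Z)), add(add(SSZ, Z), add(Z, Z))))
  [6] S(add(add(add(SZ, Z), add(Z, Z)), mul(add(add(SSZ, Z), add(Z, Z)), add(add(SSZ, Z), add(Z, Z)))))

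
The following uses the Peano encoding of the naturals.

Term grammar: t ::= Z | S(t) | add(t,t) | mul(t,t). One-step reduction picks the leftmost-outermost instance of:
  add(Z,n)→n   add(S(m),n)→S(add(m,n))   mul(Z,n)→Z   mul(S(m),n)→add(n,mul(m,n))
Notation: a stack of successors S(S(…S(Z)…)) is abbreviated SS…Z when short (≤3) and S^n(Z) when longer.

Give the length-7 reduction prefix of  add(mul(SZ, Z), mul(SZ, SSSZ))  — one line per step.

Answer: after 7 steps: S(S(add(SZ, mul(Z, SSSZ))))

Derivation:
  start: add(mul(SZ, Z), mul(SZ, SSSZ))
  [1] add(add(Z, mul(Z, Z)), mul(SZ, SSSZ))
  [2] add(mul(Z, Z), mul(SZ, SSSZ))
  [3] add(Z, mul(SZ, SSSZ))
  [4] mul(SZ, SSSZ)
  [5] add(SSSZ, mul(Z, SSSZ))
  [6] S(add(SSZ, mul(Z, SSSZ)))
  [7] S(S(add(SZ, mul(Z, SSSZ))))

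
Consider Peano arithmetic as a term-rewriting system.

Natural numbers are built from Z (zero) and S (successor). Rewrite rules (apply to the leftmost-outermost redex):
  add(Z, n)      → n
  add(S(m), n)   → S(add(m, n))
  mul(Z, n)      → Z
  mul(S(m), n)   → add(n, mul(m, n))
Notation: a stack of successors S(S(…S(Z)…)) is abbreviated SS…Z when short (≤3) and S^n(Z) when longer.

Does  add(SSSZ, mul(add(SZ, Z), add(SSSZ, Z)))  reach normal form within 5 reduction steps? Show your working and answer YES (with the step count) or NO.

Answer: NO — after 5 steps the term is S(S(S(mul(S(add(Z, Z)), add(SSSZ, Z))))), not yet normal

Reduction:
  start: add(SSSZ, mul(add(SZ, Z), add(SSSZ, Z)))
  step 1: S(add(SSZ, mul(add(SZ, Z), add(SSSZ, Z))))
  step 2: S(S(add(SZ, mul(add(SZ, Z), add(SSSZ, Z)))))
  step 3: S(S(S(add(Z, mul(add(SZ, Z), add(SSSZ, Z))))))
  step 4: S(S(S(mul(add(SZ, Z), add(SSSZ, Z)))))
  step 5: S(S(S(mul(S(add(Z, Z)), add(SSSZ, Z)))))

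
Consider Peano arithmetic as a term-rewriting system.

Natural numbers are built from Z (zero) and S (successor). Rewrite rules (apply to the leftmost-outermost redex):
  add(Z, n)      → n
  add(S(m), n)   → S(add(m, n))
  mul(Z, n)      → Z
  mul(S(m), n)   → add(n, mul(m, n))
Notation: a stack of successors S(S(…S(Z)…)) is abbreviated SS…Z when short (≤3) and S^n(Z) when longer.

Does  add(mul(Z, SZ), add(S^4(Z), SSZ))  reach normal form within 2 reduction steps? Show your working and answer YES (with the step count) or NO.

Answer: NO — after 2 steps the term is add(S^4(Z), SSZ), not yet normal

Reduction:
  start: add(mul(Z, SZ), add(S^4(Z), SSZ))
  [1] add(Z, add(S^4(Z), SSZ))
  [2] add(S^4(Z), SSZ)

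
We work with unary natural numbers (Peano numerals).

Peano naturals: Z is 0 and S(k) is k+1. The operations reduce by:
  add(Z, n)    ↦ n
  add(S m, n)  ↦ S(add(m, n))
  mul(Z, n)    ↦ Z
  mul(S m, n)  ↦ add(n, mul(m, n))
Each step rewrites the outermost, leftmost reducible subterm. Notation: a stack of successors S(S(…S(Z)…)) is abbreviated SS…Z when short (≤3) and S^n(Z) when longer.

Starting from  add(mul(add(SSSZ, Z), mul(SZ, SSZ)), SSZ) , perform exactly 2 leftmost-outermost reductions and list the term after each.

  start: add(mul(add(SSSZ, Z), mul(SZ, SSZ)), SSZ)
  step 1: add(mul(S(add(SSZ, Z)), mul(SZ, SSZ)), SSZ)
  step 2: add(add(mul(SZ, SSZ), mul(add(SSZ, Z), mul(SZ, SSZ))), SSZ)

Answer: after 2 steps: add(add(mul(SZ, SSZ), mul(add(SSZ, Z), mul(SZ, SSZ))), SSZ)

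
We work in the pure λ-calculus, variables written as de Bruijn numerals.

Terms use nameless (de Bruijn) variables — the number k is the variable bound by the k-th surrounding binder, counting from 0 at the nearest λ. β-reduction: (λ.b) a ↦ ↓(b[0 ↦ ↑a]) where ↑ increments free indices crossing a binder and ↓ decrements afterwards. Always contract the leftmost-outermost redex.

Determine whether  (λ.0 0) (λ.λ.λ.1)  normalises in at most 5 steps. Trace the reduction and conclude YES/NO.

  start: (λ.0 0) (λ.λ.λ.1)
  step 1: (λ.λ.λ.1) (λ.λ.λ.1)
  step 2: λ.λ.1

Answer: YES — reaches normal form λ.λ.1 in 2 ≤ 5 steps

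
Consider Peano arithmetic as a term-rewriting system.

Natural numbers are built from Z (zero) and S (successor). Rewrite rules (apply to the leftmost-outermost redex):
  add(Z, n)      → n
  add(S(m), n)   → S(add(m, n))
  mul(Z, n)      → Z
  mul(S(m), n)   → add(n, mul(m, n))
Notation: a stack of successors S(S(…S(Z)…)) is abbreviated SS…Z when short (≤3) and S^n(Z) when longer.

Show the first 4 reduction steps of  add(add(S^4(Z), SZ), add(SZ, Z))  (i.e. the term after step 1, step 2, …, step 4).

Answer: after 4 steps: S(S(add(add(SSZ, SZ), add(SZ, Z))))

Derivation:
  start: add(add(S^4(Z), SZ), add(SZ, Z))
  [1] add(S(add(SSSZ, SZ)), add(SZ, Z))
  [2] S(add(add(SSSZ, SZ), add(SZ, Z)))
  [3] S(add(S(add(SSZ, SZ)), add(SZ, Z)))
  [4] S(S(add(add(SSZ, SZ), add(SZ, Z))))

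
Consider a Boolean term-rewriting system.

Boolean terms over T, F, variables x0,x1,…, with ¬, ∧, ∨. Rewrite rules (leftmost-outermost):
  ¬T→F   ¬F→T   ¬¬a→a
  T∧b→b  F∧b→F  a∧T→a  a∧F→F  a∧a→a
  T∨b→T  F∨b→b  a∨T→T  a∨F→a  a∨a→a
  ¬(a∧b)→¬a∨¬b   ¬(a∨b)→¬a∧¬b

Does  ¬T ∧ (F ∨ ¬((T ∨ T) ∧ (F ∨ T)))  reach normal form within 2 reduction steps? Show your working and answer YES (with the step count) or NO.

  start: ¬T ∧ (F ∨ ¬((T ∨ T) ∧ (F ∨ T)))
  step 1: F ∧ (F ∨ ¬((T ∨ T) ∧ (F ∨ T)))
  step 2: F

Answer: YES — reaches normal form F in 2 ≤ 2 steps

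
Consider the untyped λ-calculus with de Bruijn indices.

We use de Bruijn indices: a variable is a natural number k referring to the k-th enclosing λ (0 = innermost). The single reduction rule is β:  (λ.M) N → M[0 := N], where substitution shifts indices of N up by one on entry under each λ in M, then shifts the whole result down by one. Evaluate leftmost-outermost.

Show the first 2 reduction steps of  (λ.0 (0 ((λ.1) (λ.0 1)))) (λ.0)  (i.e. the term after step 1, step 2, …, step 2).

  start: (λ.0 (0 ((λ.1) (λ.0 1)))) (λ.0)
  →1  (λ.0) ((λ.0) ((λ.λ.0) (λ.0 (λ.0))))
  →2  (λ.0) ((λ.λ.0) (λ.0 (λ.0)))

Answer: after 2 steps: (λ.0) ((λ.λ.0) (λ.0 (λ.0)))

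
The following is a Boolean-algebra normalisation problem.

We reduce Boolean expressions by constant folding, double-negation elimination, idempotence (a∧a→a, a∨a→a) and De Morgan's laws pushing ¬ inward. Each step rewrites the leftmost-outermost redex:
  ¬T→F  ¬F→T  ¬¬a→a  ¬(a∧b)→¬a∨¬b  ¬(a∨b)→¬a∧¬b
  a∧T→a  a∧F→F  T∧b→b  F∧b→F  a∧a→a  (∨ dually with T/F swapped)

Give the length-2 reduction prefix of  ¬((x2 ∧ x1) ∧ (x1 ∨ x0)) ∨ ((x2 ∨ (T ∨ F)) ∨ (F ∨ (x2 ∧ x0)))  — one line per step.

Answer: after 2 steps: ((¬x2 ∨ ¬x1) ∨ ¬(x1 ∨ x0)) ∨ ((x2 ∨ (T ∨ F)) ∨ (F ∨ (x2 ∧ x0)))

Derivation:
  start: ¬((x2 ∧ x1) ∧ (x1 ∨ x0)) ∨ ((x2 ∨ (T ∨ F)) ∨ (F ∨ (x2 ∧ x0)))
  [1] (¬(x2 ∧ x1) ∨ ¬(x1 ∨ x0)) ∨ ((x2 ∨ (T ∨ F)) ∨ (F ∨ (x2 ∧ x0)))
  [2] ((¬x2 ∨ ¬x1) ∨ ¬(x1 ∨ x0)) ∨ ((x2 ∨ (T ∨ F)) ∨ (F ∨ (x2 ∧ x0)))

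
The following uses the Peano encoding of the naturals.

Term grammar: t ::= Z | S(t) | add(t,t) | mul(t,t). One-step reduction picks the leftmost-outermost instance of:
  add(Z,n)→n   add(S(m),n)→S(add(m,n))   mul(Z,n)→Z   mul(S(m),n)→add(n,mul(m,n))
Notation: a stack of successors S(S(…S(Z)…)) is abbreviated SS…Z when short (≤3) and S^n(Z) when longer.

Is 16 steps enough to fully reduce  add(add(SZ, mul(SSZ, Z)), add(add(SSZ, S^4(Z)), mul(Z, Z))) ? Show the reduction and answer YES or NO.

Answer: NO — after 16 steps the term is S(S(S(S(S(add(SSZ, mul(Z, Z))))))), not yet normal

Derivation:
  start: add(add(SZ, mul(SSZ, Z)), add(add(SSZ, S^4(Z)), mul(Z, Z)))
  step 1: add(S(add(Z, mul(SSZ, Z))), add(add(SSZ, S^4(Z)), mul(Z, Z)))
  step 2: S(add(add(Z, mul(SSZ, Z)), add(add(SSZ, S^4(Z)), mul(Z, Z))))
  step 3: S(add(mul(SSZ, Z), add(add(SSZ, S^4(Z)), mul(Z, Z))))
  step 4: S(add(add(Z, mul(SZ, Z)), add(add(SSZ, S^4(Z)), mul(Z, Z))))
  step 5: S(add(mul(SZ, Z), add(add(SSZ, S^4(Z)), mul(Z, Z))))
  step 6: S(add(add(Z, mul(Z, Z)), add(add(SSZ, S^4(Z)), mul(Z, Z))))
  step 7: S(add(mul(Z, Z), add(add(SSZ, S^4(Z)), mul(Z, Z))))
  step 8: S(add(Z, add(add(SSZ, S^4(Z)), mul(Z, Z))))
  step 9: S(add(add(SSZ, S^4(Z)), mul(Z, Z)))
  step 10: S(add(S(add(SZ, S^4(Z))), mul(Z, Z)))
  step 11: S(S(add(add(SZ, S^4(Z)), mul(Z, Z))))
  step 12: S(S(add(S(add(Z, S^4(Z))), mul(Z, Z))))
  step 13: S(S(S(add(add(Z, S^4(Z)), mul(Z, Z)))))
  step 14: S(S(S(add(S^4(Z), mul(Z, Z)))))
  step 15: S(S(S(S(add(SSSZ, mul(Z, Z))))))
  step 16: S(S(S(S(S(add(SSZ, mul(Z, Z)))))))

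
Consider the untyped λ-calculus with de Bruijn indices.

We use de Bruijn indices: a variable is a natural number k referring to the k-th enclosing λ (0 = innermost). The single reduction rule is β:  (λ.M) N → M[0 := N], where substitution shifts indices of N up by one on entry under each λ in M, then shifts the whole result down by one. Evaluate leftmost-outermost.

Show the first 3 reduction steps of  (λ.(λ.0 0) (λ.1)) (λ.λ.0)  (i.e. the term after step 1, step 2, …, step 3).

  start: (λ.(λ.0 0) (λ.1)) (λ.λ.0)
  step 1: (λ.0 0) (λ.λ.λ.0)
  step 2: (λ.λ.λ.0) (λ.λ.λ.0)
  step 3: λ.λ.0

Answer: after 3 steps: λ.λ.0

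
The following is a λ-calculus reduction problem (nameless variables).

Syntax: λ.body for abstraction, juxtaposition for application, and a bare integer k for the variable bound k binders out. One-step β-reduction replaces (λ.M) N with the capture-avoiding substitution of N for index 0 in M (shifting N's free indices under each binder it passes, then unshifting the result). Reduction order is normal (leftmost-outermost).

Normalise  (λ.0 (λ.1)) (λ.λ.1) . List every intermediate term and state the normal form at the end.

  start: (λ.0 (λ.1)) (λ.λ.1)
  →1  (λ.λ.1) (λ.λ.λ.1)
  →2  λ.λ.λ.λ.1

Answer: normal form = λ.λ.λ.λ.1  (in 2 steps)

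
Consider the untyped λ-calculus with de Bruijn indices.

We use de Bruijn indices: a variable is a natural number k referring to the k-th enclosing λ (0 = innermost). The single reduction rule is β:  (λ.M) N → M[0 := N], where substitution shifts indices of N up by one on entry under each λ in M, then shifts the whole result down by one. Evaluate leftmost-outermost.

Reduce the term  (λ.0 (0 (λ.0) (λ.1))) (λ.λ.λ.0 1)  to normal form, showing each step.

Answer: normal form = λ.λ.0 1  (in 2 steps)

Working:
  start: (λ.0 (0 (λ.0) (λ.1))) (λ.λ.λ.0 1)
  [1] (λ.λ.λ.0 1) ((λ.λ.λ.0 1) (λ.0) (λ.λ.λ.λ.0 1))
  [2] λ.λ.0 1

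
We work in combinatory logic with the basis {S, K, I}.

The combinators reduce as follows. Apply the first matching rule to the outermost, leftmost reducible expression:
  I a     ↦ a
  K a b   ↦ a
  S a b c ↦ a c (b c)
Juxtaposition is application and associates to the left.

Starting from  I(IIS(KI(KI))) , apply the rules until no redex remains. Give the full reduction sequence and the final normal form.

  start: I(IIS(KI(KI)))
  [1] IIS(KI(KI))
  [2] IS(KI(KI))
  [3] S(KI(KI))
  [4] SI

Answer: normal form = SI  (in 4 steps)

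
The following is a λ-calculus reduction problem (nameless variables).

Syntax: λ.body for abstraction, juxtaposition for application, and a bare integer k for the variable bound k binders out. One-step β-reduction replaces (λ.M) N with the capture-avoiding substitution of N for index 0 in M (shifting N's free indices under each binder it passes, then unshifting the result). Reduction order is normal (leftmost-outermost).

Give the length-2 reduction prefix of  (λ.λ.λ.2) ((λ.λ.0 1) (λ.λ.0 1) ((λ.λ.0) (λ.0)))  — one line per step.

Answer: after 2 steps: λ.λ.(λ.0 (λ.λ.0 1)) ((λ.λ.0) (λ.0))

Reduction:
  start: (λ.λ.λ.2) ((λ.λ.0 1) (λ.λ.0 1) ((λ.λ.0) (λ.0)))
  step 1: λ.λ.(λ.λ.0 1) (λ.λ.0 1) ((λ.λ.0) (λ.0))
  step 2: λ.λ.(λ.0 (λ.λ.0 1)) ((λ.λ.0) (λ.0))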